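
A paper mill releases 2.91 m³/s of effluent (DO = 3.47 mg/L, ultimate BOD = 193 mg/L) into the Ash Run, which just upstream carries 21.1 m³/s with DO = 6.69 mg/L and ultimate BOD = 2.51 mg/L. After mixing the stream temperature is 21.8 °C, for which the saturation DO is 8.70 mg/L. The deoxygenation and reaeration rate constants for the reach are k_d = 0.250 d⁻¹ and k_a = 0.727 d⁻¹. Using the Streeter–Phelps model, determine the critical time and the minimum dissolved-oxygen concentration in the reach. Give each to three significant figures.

Mixed DO = (21.1×6.69 + 2.91×3.47)/(21.1+2.91) = 151.3/24.01 = 6.300 mg/L.
Mixed L₀ = (21.1×2.51 + 2.91×193)/(24.01) = 614.6/24.01 = 25.60 mg/L.
Initial deficit D₀ = C_s − DO₀ = 8.70 − 6.300 = 2.400 mg/L.
t_c = (1/0.4770) ln[(0.727/0.250)(1 − 2.400×0.4770/(0.250×25.60))] = 2.096 × ln(2.388) = 1.825 d.
D_c = (0.250/0.727) × 25.60 × e^(−0.250×1.825) = 0.3439 × 25.60 × 0.6337 = 5.578 mg/L.
Minimum DO = 8.70 − 5.578 = 3.122 mg/L.

t_c ≈ 1.82 d; minimum DO ≈ 3.12 mg/L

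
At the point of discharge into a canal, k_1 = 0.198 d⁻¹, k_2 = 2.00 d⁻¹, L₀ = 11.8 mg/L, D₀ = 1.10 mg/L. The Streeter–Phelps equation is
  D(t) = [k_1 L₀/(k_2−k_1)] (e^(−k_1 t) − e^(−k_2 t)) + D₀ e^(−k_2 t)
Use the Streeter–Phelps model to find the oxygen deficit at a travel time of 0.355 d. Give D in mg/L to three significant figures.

k_1 L₀/(k_2−k_1) = 0.198×11.8/(2.00−0.198) = 2.336/1.802 = 1.297 mg/L.
e^(−k_1 t) = e^(−0.198×0.3550) = 0.9321; e^(−k_2 t) = e^(−2.00×0.3550) = 0.4916.
D = 1.297 × (0.9321 − 0.4916) + 1.10 × 0.4916 = 0.5711 + 0.5408 = 1.112 mg/L.

D ≈ 1.11 mg/L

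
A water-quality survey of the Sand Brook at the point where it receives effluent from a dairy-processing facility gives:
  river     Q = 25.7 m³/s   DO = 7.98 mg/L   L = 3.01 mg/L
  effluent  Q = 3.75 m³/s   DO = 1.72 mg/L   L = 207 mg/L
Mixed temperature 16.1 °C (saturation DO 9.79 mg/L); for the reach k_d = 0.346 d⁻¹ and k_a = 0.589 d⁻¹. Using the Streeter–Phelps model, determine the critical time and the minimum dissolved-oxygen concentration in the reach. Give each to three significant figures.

t_c ≈ 1.92 d; minimum DO ≈ 1.03 mg/L

Mixed DO = (25.7×7.98 + 3.75×1.72)/(25.7+3.75) = 211.5/29.45 = 7.183 mg/L.
Mixed L₀ = (25.7×3.01 + 3.75×207)/(29.45) = 853.6/29.45 = 28.98 mg/L.
Initial deficit D₀ = C_s − DO₀ = 9.79 − 7.183 = 2.607 mg/L.
t_c = (1/0.2430) ln[(0.589/0.346)(1 − 2.607×0.2430/(0.346×28.98))] = 4.115 × ln(1.595) = 1.921 d.
D_c = (0.346/0.589) × 28.98 × e^(−0.346×1.921) = 0.5874 × 28.98 × 0.5145 = 8.760 mg/L.
Minimum DO = 9.79 − 8.760 = 1.030 mg/L.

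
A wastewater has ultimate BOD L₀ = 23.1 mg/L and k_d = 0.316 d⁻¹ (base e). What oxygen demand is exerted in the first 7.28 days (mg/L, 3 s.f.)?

y_t = L₀(1 − e^(−k_d t)) = 23.1 × (1 − e^(−0.316×7.28))
= 23.1 × (1 − 0.1002) = 23.1 × 0.8998 = 20.79 mg/L.

y ≈ 20.8 mg/L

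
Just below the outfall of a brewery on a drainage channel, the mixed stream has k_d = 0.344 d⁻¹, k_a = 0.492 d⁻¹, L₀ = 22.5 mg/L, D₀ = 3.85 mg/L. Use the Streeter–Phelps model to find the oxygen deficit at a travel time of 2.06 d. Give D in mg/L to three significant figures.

k_d L₀/(k_a−k_d) = 0.344×22.5/(0.492−0.344) = 7.740/0.1480 = 52.30 mg/L.
e^(−k_d t) = e^(−0.344×2.060) = 0.4923; e^(−k_a t) = e^(−0.492×2.060) = 0.3629.
D = 52.30 × (0.4923 − 0.3629) + 3.85 × 0.3629 = 6.766 + 1.397 = 8.163 mg/L.

D ≈ 8.16 mg/L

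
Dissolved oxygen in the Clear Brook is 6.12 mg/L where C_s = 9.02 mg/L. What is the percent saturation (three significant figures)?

67.8 % saturation

% saturation = C/C_s × 100 = 6.12/9.02 × 100 = 67.8 %.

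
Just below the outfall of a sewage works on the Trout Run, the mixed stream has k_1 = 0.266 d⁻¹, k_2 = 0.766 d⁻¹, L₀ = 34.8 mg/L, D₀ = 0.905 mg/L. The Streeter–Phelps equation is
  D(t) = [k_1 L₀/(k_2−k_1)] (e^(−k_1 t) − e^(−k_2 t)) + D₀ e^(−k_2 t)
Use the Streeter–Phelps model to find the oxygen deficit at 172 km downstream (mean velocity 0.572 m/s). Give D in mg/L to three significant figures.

D ≈ 6.11 mg/L

Travel time t = x/v = 172 km / (0.572 m/s) = 172000 m / 0.572 m/s = 300700 s = 3.480 d.
k_1 L₀/(k_2−k_1) = 0.266×34.8/(0.766−0.266) = 9.257/0.5000 = 18.51 mg/L.
e^(−k_1 t) = e^(−0.266×3.480) = 0.3962; e^(−k_2 t) = e^(−0.766×3.480) = 0.06954.
D = 18.51 × (0.3962 − 0.06954) + 0.905 × 0.06954 = 6.048 + 0.06293 = 6.111 mg/L.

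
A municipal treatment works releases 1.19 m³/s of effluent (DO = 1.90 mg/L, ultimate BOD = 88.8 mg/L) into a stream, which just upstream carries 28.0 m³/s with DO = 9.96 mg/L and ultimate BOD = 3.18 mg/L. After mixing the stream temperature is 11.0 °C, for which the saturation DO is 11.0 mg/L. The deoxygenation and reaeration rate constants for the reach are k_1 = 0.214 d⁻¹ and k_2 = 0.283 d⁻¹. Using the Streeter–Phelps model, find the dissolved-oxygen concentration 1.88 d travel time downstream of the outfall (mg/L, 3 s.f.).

Mixed DO = (28.0×9.96 + 1.19×1.90)/(28.0+1.19) = 281.1/29.19 = 9.631 mg/L.
Mixed L₀ = (28.0×3.18 + 1.19×88.8)/(29.19) = 194.7/29.19 = 6.671 mg/L.
Initial deficit D₀ = C_s − DO₀ = 11.0 − 9.631 = 1.369 mg/L.
D(1.88) = [0.214×6.671/(0.283−0.214)](e^(−0.214×1.88) − e^(−0.283×1.88)) + 1.369 e^(−0.283×1.88)
= 20.69 × (0.6688 − 0.5874) + 1.369 × 0.5874 = 2.487 mg/L.
DO = 11.0 − 2.487 = 8.513 mg/L.

DO ≈ 8.51 mg/L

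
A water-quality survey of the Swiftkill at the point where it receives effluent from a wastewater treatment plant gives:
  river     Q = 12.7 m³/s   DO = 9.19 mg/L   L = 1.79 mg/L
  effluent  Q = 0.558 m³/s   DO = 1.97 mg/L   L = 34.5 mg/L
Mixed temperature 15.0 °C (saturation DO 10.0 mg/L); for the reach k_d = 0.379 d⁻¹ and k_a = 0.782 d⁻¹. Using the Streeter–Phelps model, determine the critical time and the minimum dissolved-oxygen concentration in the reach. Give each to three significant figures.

t_c ≈ 0.635 d; minimum DO ≈ 8.79 mg/L

Mixed DO = (12.7×9.19 + 0.558×1.97)/(12.7+0.558) = 117.8/13.26 = 8.886 mg/L.
Mixed L₀ = (12.7×1.79 + 0.558×34.5)/(13.26) = 41.98/13.26 = 3.167 mg/L.
Initial deficit D₀ = C_s − DO₀ = 10.0 − 8.886 = 1.114 mg/L.
t_c = (1/0.4030) ln[(0.782/0.379)(1 − 1.114×0.4030/(0.379×3.167))] = 2.481 × ln(1.292) = 0.6349 d.
D_c = (0.379/0.782) × 3.167 × e^(−0.379×0.6349) = 0.4847 × 3.167 × 0.7861 = 1.207 mg/L.
Minimum DO = 10.0 − 1.207 = 8.793 mg/L.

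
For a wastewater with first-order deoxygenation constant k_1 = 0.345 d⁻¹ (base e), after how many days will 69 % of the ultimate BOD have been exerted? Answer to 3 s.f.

y/L₀ = 1 − e^(−k_1 t) = 0.69 ⇒ e^(−k_1 t) = 0.310
t = −ln(0.310) / 0.345 = 1.171 / 0.345 = 3.395 d.

t ≈ 3.39 d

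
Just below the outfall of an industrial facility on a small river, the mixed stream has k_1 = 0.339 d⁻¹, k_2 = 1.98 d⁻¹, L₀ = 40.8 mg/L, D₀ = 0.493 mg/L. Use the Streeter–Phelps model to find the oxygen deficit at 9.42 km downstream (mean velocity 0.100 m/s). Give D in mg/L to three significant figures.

Travel time t = x/v = 9.42 km / (0.100 m/s) = 9420 m / 0.100 m/s = 94200 s = 1.090 d.
k_1 L₀/(k_2−k_1) = 0.339×40.8/(1.98−0.339) = 13.83/1.641 = 8.429 mg/L.
e^(−k_1 t) = e^(−0.339×1.090) = 0.6910; e^(−k_2 t) = e^(−1.98×1.090) = 0.1155.
D = 8.429 × (0.6910 − 0.1155) + 0.493 × 0.1155 = 4.851 + 0.05693 = 4.908 mg/L.

D ≈ 4.91 mg/L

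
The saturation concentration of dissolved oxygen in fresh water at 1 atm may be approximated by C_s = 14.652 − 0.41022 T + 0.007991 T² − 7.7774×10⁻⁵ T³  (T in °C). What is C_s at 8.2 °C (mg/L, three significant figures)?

C_s ≈ 11.8 mg/L

C_s = 14.652 − 0.41022×8.2 + 0.007991×8.2² − 7.7774×10⁻⁵×8.2³ = 11.78 mg/L.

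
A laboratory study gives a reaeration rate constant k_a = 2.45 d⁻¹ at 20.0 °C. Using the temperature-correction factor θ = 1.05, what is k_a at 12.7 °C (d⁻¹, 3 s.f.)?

k_a ≈ 1.72 d⁻¹

k_a(T₂) = k_a(T₁) · θ^(T₂−T₁) = 2.45 × 1.05^(12.7−20.0)
= 2.45 × 1.05^-7.30 = 2.45 × 0.7004 = 1.716 d⁻¹.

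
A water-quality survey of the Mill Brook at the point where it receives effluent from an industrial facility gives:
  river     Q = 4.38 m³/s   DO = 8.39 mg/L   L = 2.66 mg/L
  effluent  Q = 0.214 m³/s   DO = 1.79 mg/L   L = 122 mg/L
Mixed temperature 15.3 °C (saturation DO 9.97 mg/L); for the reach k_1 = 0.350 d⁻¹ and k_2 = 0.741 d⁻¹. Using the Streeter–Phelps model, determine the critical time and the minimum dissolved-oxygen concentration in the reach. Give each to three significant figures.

Mixed DO = (4.38×8.39 + 0.214×1.79)/(4.38+0.214) = 37.13/4.594 = 8.083 mg/L.
Mixed L₀ = (4.38×2.66 + 0.214×122)/(4.594) = 37.76/4.594 = 8.219 mg/L.
Initial deficit D₀ = C_s − DO₀ = 9.97 − 8.083 = 1.887 mg/L.
t_c = (1/0.3910) ln[(0.741/0.350)(1 − 1.887×0.3910/(0.350×8.219))] = 2.558 × ln(1.574) = 1.160 d.
D_c = (0.350/0.741) × 8.219 × e^(−0.350×1.160) = 0.4723 × 8.219 × 0.6663 = 2.587 mg/L.
Minimum DO = 9.97 − 2.587 = 7.383 mg/L.

t_c ≈ 1.16 d; minimum DO ≈ 7.38 mg/L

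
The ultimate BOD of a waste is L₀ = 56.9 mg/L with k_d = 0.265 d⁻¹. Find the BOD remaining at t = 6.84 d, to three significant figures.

L_t = L₀ e^(−k_d t) = 56.9 × e^(−0.265×6.84) = 56.9 × 0.1632 = 9.288 mg/L.

L ≈ 9.29 mg/L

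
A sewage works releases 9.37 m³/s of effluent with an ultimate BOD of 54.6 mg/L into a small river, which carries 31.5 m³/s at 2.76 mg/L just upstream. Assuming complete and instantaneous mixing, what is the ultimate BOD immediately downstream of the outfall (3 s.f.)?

14.6 mg/L

Flow-weighted mixing: C = (Q_r C_r + Q_w C_w)/(Q_r + Q_w)
= (31.5×2.76 + 9.37×54.6)/(31.5 + 9.37) = 598.5/40.87 = 14.65 mg/L.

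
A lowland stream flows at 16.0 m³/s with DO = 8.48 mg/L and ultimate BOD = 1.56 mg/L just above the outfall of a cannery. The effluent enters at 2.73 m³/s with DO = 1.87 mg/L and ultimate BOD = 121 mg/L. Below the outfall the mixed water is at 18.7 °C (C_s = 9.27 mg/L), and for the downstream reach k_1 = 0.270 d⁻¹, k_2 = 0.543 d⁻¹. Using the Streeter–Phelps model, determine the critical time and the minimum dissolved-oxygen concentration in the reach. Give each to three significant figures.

t_c ≈ 2.20 d; minimum DO ≈ 4.06 mg/L

Mixed DO = (16.0×8.48 + 2.73×1.87)/(16.0+2.73) = 140.8/18.73 = 7.517 mg/L.
Mixed L₀ = (16.0×1.56 + 2.73×121)/(18.73) = 355.3/18.73 = 18.97 mg/L.
Initial deficit D₀ = C_s − DO₀ = 9.27 − 7.517 = 1.753 mg/L.
t_c = (1/0.2730) ln[(0.543/0.270)(1 − 1.753×0.2730/(0.270×18.97))] = 3.663 × ln(1.823) = 2.200 d.
D_c = (0.270/0.543) × 18.97 × e^(−0.270×2.200) = 0.4972 × 18.97 × 0.5521 = 5.208 mg/L.
Minimum DO = 9.27 − 5.208 = 4.062 mg/L.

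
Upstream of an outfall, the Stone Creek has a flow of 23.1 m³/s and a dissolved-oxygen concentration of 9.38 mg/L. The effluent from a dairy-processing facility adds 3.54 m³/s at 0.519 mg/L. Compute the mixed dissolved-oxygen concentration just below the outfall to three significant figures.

Flow-weighted mixing: C = (Q_r C_r + Q_w C_w)/(Q_r + Q_w)
= (23.1×9.38 + 3.54×0.519)/(23.1 + 3.54) = 218.5/26.64 = 8.203 mg/L.

8.20 mg/L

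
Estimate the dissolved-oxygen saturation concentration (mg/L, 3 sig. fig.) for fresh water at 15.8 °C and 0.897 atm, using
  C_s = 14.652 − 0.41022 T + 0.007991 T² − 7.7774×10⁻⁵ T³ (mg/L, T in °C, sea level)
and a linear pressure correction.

At sea level: C_s = 14.652 − 0.41022×15.8 + 0.007991×15.8² − 7.7774×10⁻⁵×15.8³ = 9.859 mg/L.
Pressure correction: C_s' = 9.859 × 0.897 = 8.843 mg/L.

C_s ≈ 8.84 mg/L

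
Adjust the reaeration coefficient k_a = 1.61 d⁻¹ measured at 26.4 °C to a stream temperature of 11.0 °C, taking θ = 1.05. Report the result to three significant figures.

k_a(T₂) = k_a(T₁) · θ^(T₂−T₁) = 1.61 × 1.05^(11.0−26.4)
= 1.61 × 1.05^-15.4 = 1.61 × 0.4717 = 0.7595 d⁻¹.

k_a ≈ 0.759 d⁻¹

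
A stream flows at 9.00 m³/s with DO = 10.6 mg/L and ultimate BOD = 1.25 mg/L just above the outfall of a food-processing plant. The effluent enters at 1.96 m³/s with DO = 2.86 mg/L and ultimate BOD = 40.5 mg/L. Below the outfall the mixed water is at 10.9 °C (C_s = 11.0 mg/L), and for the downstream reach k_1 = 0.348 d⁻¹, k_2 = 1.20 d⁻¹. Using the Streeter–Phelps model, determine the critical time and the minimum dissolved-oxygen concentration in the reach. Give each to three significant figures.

Mixed DO = (9.00×10.6 + 1.96×2.86)/(9.00+1.96) = 101.0/10.96 = 9.216 mg/L.
Mixed L₀ = (9.00×1.25 + 1.96×40.5)/(10.96) = 90.63/10.96 = 8.269 mg/L.
Initial deficit D₀ = C_s − DO₀ = 11.0 − 9.216 = 1.784 mg/L.
t_c = (1/0.8520) ln[(1.20/0.348)(1 − 1.784×0.8520/(0.348×8.269))] = 1.174 × ln(1.627) = 0.5711 d.
D_c = (0.348/1.20) × 8.269 × e^(−0.348×0.5711) = 0.2900 × 8.269 × 0.8198 = 1.966 mg/L.
Minimum DO = 11.0 − 1.966 = 9.034 mg/L.

t_c ≈ 0.571 d; minimum DO ≈ 9.03 mg/L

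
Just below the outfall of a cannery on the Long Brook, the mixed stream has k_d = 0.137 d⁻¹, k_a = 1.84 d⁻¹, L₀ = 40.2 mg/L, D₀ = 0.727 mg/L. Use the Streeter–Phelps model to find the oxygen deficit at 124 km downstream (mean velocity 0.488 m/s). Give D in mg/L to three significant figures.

Travel time t = x/v = 124 km / (0.488 m/s) = 124000 m / 0.488 m/s = 254100 s = 2.941 d.
k_d L₀/(k_a−k_d) = 0.137×40.2/(1.84−0.137) = 5.507/1.703 = 3.234 mg/L.
e^(−k_d t) = e^(−0.137×2.941) = 0.6684; e^(−k_a t) = e^(−1.84×2.941) = 0.004466.
D = 3.234 × (0.6684 − 0.004466) + 0.727 × 0.004466 = 2.147 + 0.003246 = 2.150 mg/L.

D ≈ 2.15 mg/L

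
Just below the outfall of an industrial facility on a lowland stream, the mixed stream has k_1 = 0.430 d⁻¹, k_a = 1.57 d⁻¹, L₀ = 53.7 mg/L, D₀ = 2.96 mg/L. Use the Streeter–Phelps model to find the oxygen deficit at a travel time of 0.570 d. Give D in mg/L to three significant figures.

D ≈ 8.78 mg/L

k_1 L₀/(k_a−k_1) = 0.430×53.7/(1.57−0.430) = 23.09/1.140 = 20.26 mg/L.
e^(−k_1 t) = e^(−0.430×0.5700) = 0.7826; e^(−k_a t) = e^(−1.57×0.5700) = 0.4086.
D = 20.26 × (0.7826 − 0.4086) + 2.96 × 0.4086 = 7.575 + 1.210 = 8.785 mg/L.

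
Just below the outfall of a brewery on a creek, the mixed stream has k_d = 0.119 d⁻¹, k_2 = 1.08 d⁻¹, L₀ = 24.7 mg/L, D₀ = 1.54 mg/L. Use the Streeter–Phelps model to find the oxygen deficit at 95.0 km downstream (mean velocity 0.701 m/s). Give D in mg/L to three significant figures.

D ≈ 2.26 mg/L

Travel time t = x/v = 95.0 km / (0.701 m/s) = 95000 m / 0.701 m/s = 135500 s = 1.569 d.
k_d L₀/(k_2−k_d) = 0.119×24.7/(1.08−0.119) = 2.939/0.9610 = 3.059 mg/L.
e^(−k_d t) = e^(−0.119×1.569) = 0.8297; e^(−k_2 t) = e^(−1.08×1.569) = 0.1838.
D = 3.059 × (0.8297 − 0.1838) + 1.54 × 0.1838 = 1.976 + 0.2830 = 2.259 mg/L.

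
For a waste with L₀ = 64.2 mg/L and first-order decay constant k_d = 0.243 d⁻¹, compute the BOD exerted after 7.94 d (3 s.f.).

y ≈ 54.9 mg/L

y_t = L₀(1 − e^(−k_d t)) = 64.2 × (1 − e^(−0.243×7.94))
= 64.2 × (1 − 0.1452) = 64.2 × 0.8548 = 54.88 mg/L.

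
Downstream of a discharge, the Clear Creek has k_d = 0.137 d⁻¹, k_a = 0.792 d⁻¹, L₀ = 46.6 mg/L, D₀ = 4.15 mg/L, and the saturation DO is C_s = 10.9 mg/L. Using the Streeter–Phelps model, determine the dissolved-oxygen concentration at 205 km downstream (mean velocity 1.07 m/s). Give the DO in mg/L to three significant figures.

Travel time t = x/v = 205 km / (1.07 m/s) = 205000 m / 1.07 m/s = 191600 s = 2.217 d.
k_d L₀/(k_a−k_d) = 0.137×46.6/(0.792−0.137) = 6.384/0.6550 = 9.747 mg/L.
e^(−k_d t) = e^(−0.137×2.217) = 0.7380; e^(−k_a t) = e^(−0.792×2.217) = 0.1727.
D = 9.747 × (0.7380 − 0.1727) + 4.15 × 0.1727 = 5.510 + 0.7167 = 6.227 mg/L.
DO = C_s − D = 10.9 − 6.227 = 4.673 mg/L.

DO ≈ 4.67 mg/L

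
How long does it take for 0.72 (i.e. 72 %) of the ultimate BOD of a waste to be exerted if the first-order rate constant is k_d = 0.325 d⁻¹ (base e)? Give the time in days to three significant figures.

y/L₀ = 1 − e^(−k_d t) = 0.72 ⇒ e^(−k_d t) = 0.280
t = −ln(0.280) / 0.325 = 1.273 / 0.325 = 3.917 d.

t ≈ 3.92 d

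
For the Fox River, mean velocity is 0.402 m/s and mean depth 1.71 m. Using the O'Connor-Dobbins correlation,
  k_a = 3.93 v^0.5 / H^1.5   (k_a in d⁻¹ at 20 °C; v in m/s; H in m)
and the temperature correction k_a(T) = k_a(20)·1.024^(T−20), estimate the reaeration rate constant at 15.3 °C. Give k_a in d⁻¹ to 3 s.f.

k_a(20) = 3.93 × 0.402^0.5 / 1.71^1.5 = 3.93 × 0.6340 / 2.236 = 1.114 d⁻¹.
k_a(15.3) = 1.114 × 1.024^(15.3−20) = 1.114 × 0.8945 = 0.9968 d⁻¹.

k_a ≈ 0.997 d⁻¹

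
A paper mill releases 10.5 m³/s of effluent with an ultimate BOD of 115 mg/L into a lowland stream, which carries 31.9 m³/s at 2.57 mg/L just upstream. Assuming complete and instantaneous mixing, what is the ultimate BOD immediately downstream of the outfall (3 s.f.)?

Flow-weighted mixing: C = (Q_r C_r + Q_w C_w)/(Q_r + Q_w)
= (31.9×2.57 + 10.5×115)/(31.9 + 10.5) = 1289/42.40 = 30.41 mg/L.

30.4 mg/L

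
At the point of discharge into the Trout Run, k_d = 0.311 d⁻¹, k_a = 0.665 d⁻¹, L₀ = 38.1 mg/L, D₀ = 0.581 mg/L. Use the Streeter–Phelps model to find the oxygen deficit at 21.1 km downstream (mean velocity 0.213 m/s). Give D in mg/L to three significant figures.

Travel time t = x/v = 21.1 km / (0.213 m/s) = 21100 m / 0.213 m/s = 99060 s = 1.147 d.
k_d L₀/(k_a−k_d) = 0.311×38.1/(0.665−0.311) = 11.85/0.3540 = 33.47 mg/L.
e^(−k_d t) = e^(−0.311×1.147) = 0.7001; e^(−k_a t) = e^(−0.665×1.147) = 0.4665.
D = 33.47 × (0.7001 − 0.4665) + 0.581 × 0.4665 = 7.817 + 0.2710 = 8.088 mg/L.

D ≈ 8.09 mg/L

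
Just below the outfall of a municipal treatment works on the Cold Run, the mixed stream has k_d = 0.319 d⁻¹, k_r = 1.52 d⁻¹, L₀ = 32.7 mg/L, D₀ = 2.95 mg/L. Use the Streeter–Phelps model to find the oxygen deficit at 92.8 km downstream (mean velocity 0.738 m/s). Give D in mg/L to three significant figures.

D ≈ 4.83 mg/L

Travel time t = x/v = 92.8 km / (0.738 m/s) = 92800 m / 0.738 m/s = 125700 s = 1.455 d.
k_d L₀/(k_r−k_d) = 0.319×32.7/(1.52−0.319) = 10.43/1.201 = 8.686 mg/L.
e^(−k_d t) = e^(−0.319×1.455) = 0.6286; e^(−k_r t) = e^(−1.52×1.455) = 0.1095.
D = 8.686 × (0.6286 − 0.1095) + 2.95 × 0.1095 = 4.509 + 0.3229 = 4.832 mg/L.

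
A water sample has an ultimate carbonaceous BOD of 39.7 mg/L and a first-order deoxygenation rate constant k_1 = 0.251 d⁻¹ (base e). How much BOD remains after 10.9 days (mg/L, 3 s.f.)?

L_t = L₀ e^(−k_1 t) = 39.7 × e^(−0.251×10.9) = 39.7 × 0.06484 = 2.574 mg/L.

L ≈ 2.57 mg/L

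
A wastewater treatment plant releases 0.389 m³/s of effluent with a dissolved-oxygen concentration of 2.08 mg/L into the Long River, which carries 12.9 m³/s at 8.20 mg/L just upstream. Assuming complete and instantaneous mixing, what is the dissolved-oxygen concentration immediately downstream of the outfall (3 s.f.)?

8.02 mg/L

Flow-weighted mixing: C = (Q_r C_r + Q_w C_w)/(Q_r + Q_w)
= (12.9×8.20 + 0.389×2.08)/(12.9 + 0.389) = 106.6/13.29 = 8.021 mg/L.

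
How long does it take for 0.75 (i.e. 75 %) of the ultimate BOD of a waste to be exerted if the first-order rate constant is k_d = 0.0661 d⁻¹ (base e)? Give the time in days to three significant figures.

y/L₀ = 1 − e^(−k_d t) = 0.75 ⇒ e^(−k_d t) = 0.250
t = −ln(0.250) / 0.0661 = 1.386 / 0.0661 = 20.97 d.

t ≈ 21.0 d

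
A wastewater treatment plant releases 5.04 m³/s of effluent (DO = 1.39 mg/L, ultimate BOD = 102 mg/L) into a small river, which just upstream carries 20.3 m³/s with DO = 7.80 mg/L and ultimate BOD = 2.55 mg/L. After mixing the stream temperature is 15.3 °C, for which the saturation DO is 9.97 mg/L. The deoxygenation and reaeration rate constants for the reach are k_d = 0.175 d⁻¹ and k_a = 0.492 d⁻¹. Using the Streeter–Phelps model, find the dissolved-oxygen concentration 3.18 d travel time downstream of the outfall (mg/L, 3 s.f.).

Mixed DO = (20.3×7.80 + 5.04×1.39)/(20.3+5.04) = 165.3/25.34 = 6.525 mg/L.
Mixed L₀ = (20.3×2.55 + 5.04×102)/(25.34) = 565.8/25.34 = 22.33 mg/L.
Initial deficit D₀ = C_s − DO₀ = 9.97 − 6.525 = 3.445 mg/L.
D(3.18) = [0.175×22.33/(0.492−0.175)](e^(−0.175×3.18) − e^(−0.492×3.18)) + 3.445 e^(−0.492×3.18)
= 12.33 × (0.5732 − 0.2092) + 3.445 × 0.2092 = 5.208 mg/L.
DO = 9.97 − 5.208 = 4.762 mg/L.

DO ≈ 4.76 mg/L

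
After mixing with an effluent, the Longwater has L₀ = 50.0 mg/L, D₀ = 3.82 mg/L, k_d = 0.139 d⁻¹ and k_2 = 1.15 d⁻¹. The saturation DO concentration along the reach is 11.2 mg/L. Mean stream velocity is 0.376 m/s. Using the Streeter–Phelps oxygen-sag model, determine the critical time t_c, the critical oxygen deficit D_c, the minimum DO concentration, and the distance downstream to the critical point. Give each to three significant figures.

t_c ≈ 1.29 d; D_c ≈ 5.05 mg/L; min DO ≈ 6.15 mg/L; x_c ≈ 41.8 km

t_c = [1/(k_2−k_d)] ln[(k_2/k_d)(1 − D₀(k_2−k_d)/(k_d L₀))]
= [1/(1.15−0.139)] ln[(1.15/0.139)(1 − 3.82×1.011/(0.139×50.0))]
= (1/1.011) ln[8.273 × 0.4443] = 0.9891 × ln(3.676) = 0.9891 × 1.302 = 1.288 d.
L(t_c) = L₀ e^(−k_d t_c) = 50.0 × 0.8361 = 41.81 mg/L, and at the critical point k_2 D_c = k_d L, so D_c = (0.139/1.15) × 41.81 = 5.053 mg/L.
Minimum DO = C_s − D_c = 11.2 − 5.053 = 6.147 mg/L.
x_c = v t_c = 0.376 m/s × 1.288 d × 86400 s/d = 41830 m ≈ 41.8 km.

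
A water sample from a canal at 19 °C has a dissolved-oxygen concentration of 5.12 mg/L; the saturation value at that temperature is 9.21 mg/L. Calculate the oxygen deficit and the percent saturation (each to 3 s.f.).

D = C_s − C = 9.21 − 5.12 = 4.09 mg/L.
% saturation = 5.12/9.21 × 100 = 55.6 %.

D ≈ 4.09 mg/L; 55.6 % saturation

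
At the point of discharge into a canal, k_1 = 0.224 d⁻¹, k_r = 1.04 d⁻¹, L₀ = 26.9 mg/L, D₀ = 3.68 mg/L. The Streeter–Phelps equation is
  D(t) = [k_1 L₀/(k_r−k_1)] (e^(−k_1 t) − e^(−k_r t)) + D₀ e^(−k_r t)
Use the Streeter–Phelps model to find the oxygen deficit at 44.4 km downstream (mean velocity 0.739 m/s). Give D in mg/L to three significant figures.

D ≈ 4.52 mg/L

Travel time t = x/v = 44.4 km / (0.739 m/s) = 44400 m / 0.739 m/s = 60080 s = 0.6954 d.
k_1 L₀/(k_r−k_1) = 0.224×26.9/(1.04−0.224) = 6.026/0.8160 = 7.384 mg/L.
e^(−k_1 t) = e^(−0.224×0.6954) = 0.8558; e^(−k_r t) = e^(−1.04×0.6954) = 0.4852.
D = 7.384 × (0.8558 − 0.4852) + 3.68 × 0.4852 = 2.736 + 1.786 = 4.522 mg/L.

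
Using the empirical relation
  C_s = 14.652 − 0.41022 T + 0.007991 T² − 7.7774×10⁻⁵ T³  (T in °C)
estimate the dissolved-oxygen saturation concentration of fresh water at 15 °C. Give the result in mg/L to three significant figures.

C_s ≈ 10.0 mg/L

C_s = 14.652 − 0.41022×15 + 0.007991×15² − 7.7774×10⁻⁵×15³ = 10.03 mg/L.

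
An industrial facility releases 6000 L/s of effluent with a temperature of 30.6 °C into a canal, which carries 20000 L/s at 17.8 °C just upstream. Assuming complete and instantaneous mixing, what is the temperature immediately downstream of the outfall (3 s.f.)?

20.8 °C

Flow-weighted mixing: C = (Q_r C_r + Q_w C_w)/(Q_r + Q_w)
= (20000×17.8 + 6000×30.6)/(20000 + 6000) = 539600/26000 = 20.75 °C.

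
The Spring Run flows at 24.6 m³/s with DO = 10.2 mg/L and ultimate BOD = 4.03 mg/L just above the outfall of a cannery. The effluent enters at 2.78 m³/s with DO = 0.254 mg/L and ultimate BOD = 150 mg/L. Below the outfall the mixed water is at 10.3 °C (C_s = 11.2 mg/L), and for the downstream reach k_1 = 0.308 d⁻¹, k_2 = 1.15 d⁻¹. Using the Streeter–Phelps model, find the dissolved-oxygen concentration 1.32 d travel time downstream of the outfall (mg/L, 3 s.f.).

Mixed DO = (24.6×10.2 + 2.78×0.254)/(24.6+2.78) = 251.6/27.38 = 9.190 mg/L.
Mixed L₀ = (24.6×4.03 + 2.78×150)/(27.38) = 516.1/27.38 = 18.85 mg/L.
Initial deficit D₀ = C_s − DO₀ = 11.2 − 9.190 = 2.010 mg/L.
D(1.32) = [0.308×18.85/(1.15−0.308)](e^(−0.308×1.32) − e^(−1.15×1.32)) + 2.010 e^(−1.15×1.32)
= 6.896 × (0.6659 − 0.2191) + 2.010 × 0.2191 = 3.521 mg/L.
DO = 11.2 − 3.521 = 7.679 mg/L.

DO ≈ 7.68 mg/L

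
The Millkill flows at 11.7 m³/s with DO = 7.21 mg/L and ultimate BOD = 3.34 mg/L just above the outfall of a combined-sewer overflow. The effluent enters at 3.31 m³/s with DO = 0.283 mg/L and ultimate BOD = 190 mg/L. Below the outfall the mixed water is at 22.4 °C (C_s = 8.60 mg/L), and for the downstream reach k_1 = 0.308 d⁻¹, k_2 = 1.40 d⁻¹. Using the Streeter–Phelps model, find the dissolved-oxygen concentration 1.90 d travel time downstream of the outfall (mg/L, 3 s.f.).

DO ≈ 2.28 mg/L

Mixed DO = (11.7×7.21 + 3.31×0.283)/(11.7+3.31) = 85.29/15.01 = 5.682 mg/L.
Mixed L₀ = (11.7×3.34 + 3.31×190)/(15.01) = 668.0/15.01 = 44.50 mg/L.
Initial deficit D₀ = C_s − DO₀ = 8.60 − 5.682 = 2.918 mg/L.
D(1.90) = [0.308×44.50/(1.40−0.308)](e^(−0.308×1.90) − e^(−1.40×1.90)) + 2.918 e^(−1.40×1.90)
= 12.55 × (0.5570 − 0.06995) + 2.918 × 0.06995 = 6.317 mg/L.
DO = 8.60 − 6.317 = 2.283 mg/L.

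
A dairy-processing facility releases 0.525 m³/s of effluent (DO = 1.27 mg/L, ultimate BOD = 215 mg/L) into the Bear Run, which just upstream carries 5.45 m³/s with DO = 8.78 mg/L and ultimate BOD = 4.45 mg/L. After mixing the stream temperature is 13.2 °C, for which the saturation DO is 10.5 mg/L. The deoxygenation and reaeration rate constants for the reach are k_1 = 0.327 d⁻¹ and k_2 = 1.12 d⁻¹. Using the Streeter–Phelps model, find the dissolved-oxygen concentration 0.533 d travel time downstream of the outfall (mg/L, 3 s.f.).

Mixed DO = (5.45×8.78 + 0.525×1.27)/(5.45+0.525) = 48.52/5.975 = 8.120 mg/L.
Mixed L₀ = (5.45×4.45 + 0.525×215)/(5.975) = 137.1/5.975 = 22.95 mg/L.
Initial deficit D₀ = C_s − DO₀ = 10.5 − 8.120 = 2.380 mg/L.
D(0.533) = [0.327×22.95/(1.12−0.327)](e^(−0.327×0.533) − e^(−1.12×0.533)) + 2.380 e^(−1.12×0.533)
= 9.464 × (0.8401 − 0.5505) + 2.380 × 0.5505 = 4.050 mg/L.
DO = 10.5 − 4.050 = 6.450 mg/L.

DO ≈ 6.45 mg/L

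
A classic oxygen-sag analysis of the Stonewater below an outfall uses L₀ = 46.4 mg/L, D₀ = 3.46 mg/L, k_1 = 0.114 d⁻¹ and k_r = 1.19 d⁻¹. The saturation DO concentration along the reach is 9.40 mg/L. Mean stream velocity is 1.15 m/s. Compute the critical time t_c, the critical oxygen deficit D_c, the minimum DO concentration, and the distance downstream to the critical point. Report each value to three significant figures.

At the critical point dD/dt = 0, so k_1 L₀ e^(−k_1 t) = k_r D. Substituting D(t) from the Streeter–Phelps equation and solving for t gives
t_c = ln[(k_r/k_1)(1 − D₀(k_r−k_1)/(k_1 L₀))] / (k_r−k_1).
Here k_r−k_1 = 1.076 d⁻¹ and 1 − D₀(k_r−k_1)/(k_1 L₀) = 1 − 3.46×1.076/(0.114×46.4) = 0.2962, so
t_c = ln(10.44 × 0.2962) / 1.076 = 1.129 / 1.076 = 1.049 d.
D_c = (k_1/k_r) L₀ e^(−k_1 t_c) = (0.114/1.19) × 46.4 × e^(−0.114×1.049) = 0.09580 × 46.4 × 0.8873 = 3.944 mg/L.
Minimum DO = C_s − D_c = 9.40 − 3.944 = 5.456 mg/L.
x_c = v t_c = 1.15 m/s × 1.049 d × 86400 s/d = 104200 m ≈ 104 km.

t_c ≈ 1.05 d; D_c ≈ 3.94 mg/L; min DO ≈ 5.46 mg/L; x_c ≈ 104 km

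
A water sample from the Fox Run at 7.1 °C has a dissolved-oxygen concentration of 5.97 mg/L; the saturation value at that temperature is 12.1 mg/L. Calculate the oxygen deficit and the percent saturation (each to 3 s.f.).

D ≈ 6.13 mg/L; 49.3 % saturation

D = C_s − C = 12.1 − 5.97 = 6.13 mg/L.
% saturation = 5.97/12.1 × 100 = 49.3 %.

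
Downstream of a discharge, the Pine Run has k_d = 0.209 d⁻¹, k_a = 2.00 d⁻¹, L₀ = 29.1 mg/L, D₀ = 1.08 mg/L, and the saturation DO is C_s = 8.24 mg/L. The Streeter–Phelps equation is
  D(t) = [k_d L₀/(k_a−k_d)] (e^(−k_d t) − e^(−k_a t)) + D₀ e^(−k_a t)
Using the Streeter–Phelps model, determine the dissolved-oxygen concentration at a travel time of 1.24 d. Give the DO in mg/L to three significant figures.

k_d L₀/(k_a−k_d) = 0.209×29.1/(2.00−0.209) = 6.082/1.791 = 3.396 mg/L.
e^(−k_d t) = e^(−0.209×1.240) = 0.7717; e^(−k_a t) = e^(−2.00×1.240) = 0.08374.
D = 3.396 × (0.7717 − 0.08374) + 1.08 × 0.08374 = 2.336 + 0.09044 = 2.427 mg/L.
DO = C_s − D = 8.24 − 2.427 = 5.813 mg/L.

DO ≈ 5.81 mg/L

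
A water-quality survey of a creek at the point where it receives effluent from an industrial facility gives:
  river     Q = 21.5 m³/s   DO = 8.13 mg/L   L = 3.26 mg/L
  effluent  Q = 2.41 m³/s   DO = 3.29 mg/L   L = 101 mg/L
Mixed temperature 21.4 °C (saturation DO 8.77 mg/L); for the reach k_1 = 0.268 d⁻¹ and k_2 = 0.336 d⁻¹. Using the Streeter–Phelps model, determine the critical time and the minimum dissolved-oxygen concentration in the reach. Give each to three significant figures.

Mixed DO = (21.5×8.13 + 2.41×3.29)/(21.5+2.41) = 182.7/23.91 = 7.642 mg/L.
Mixed L₀ = (21.5×3.26 + 2.41×101)/(23.91) = 313.5/23.91 = 13.11 mg/L.
Initial deficit D₀ = C_s − DO₀ = 8.77 − 7.642 = 1.128 mg/L.
t_c = (1/0.06800) ln[(0.336/0.268)(1 − 1.128×0.06800/(0.268×13.11))] = 14.71 × ln(1.226) = 3.001 d.
D_c = (0.268/0.336) × 13.11 × e^(−0.268×3.001) = 0.7976 × 13.11 × 0.4474 = 4.679 mg/L.
Minimum DO = 8.77 − 4.679 = 4.091 mg/L.

t_c ≈ 3.00 d; minimum DO ≈ 4.09 mg/L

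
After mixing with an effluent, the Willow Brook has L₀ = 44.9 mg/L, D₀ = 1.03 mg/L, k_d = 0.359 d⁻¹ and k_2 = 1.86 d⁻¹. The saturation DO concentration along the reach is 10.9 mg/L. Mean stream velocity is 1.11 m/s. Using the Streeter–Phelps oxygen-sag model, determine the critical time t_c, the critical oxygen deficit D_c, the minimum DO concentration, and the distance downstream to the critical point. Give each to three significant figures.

t_c = [1/(k_2−k_d)] ln[(k_2/k_d)(1 − D₀(k_2−k_d)/(k_d L₀))]
= [1/(1.86−0.359)] ln[(1.86/0.359)(1 − 1.03×1.501/(0.359×44.9))]
= (1/1.501) ln[5.181 × 0.9041] = 0.6662 × ln(4.684) = 0.6662 × 1.544 = 1.029 d.
L(t_c) = L₀ e^(−k_d t_c) = 44.9 × 0.6912 = 31.03 mg/L, and at the critical point k_2 D_c = k_d L, so D_c = (0.359/1.86) × 31.03 = 5.990 mg/L.
Minimum DO = C_s − D_c = 10.9 − 5.990 = 4.910 mg/L.
x_c = v t_c = 1.11 m/s × 1.029 d × 86400 s/d = 98660 m ≈ 98.7 km.

t_c ≈ 1.03 d; D_c ≈ 5.99 mg/L; min DO ≈ 4.91 mg/L; x_c ≈ 98.7 km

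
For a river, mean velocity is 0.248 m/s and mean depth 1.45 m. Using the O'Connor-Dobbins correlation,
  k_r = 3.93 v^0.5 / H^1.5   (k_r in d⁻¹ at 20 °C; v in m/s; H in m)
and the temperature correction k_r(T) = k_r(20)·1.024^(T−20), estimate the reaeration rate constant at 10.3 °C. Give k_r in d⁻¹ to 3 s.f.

k_r ≈ 0.891 d⁻¹

k_r(20) = 3.93 × 0.248^0.5 / 1.45^1.5 = 3.93 × 0.4980 / 1.746 = 1.121 d⁻¹.
k_r(10.3) = 1.121 × 1.024^(10.3−20) = 1.121 × 0.7945 = 0.8905 d⁻¹.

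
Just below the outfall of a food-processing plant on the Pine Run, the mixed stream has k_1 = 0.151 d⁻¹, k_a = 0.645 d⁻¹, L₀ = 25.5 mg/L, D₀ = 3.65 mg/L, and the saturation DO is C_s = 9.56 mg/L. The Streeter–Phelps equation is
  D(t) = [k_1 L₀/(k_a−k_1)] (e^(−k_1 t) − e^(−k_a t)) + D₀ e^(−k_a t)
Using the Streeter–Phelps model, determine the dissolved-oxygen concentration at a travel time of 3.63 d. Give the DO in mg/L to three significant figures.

k_1 L₀/(k_a−k_1) = 0.151×25.5/(0.645−0.151) = 3.850/0.4940 = 7.795 mg/L.
e^(−k_1 t) = e^(−0.151×3.630) = 0.5780; e^(−k_a t) = e^(−0.645×3.630) = 0.09620.
D = 7.795 × (0.5780 − 0.09620) + 3.65 × 0.09620 = 3.756 + 0.3511 = 4.107 mg/L.
DO = C_s − D = 9.56 − 4.107 = 5.453 mg/L.

DO ≈ 5.45 mg/L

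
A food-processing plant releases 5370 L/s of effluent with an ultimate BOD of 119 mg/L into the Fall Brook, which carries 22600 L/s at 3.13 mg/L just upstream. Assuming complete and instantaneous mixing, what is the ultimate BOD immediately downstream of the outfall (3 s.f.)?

25.4 mg/L

Flow-weighted mixing: C = (Q_r C_r + Q_w C_w)/(Q_r + Q_w)
= (22600×3.13 + 5370×119)/(22600 + 5370) = 709800/27970 = 25.38 mg/L.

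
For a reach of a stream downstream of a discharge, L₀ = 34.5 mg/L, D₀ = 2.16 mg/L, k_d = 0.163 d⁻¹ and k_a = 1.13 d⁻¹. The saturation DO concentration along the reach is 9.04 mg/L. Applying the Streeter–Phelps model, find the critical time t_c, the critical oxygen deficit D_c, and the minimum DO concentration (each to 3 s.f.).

At the critical point dD/dt = 0, so k_d L₀ e^(−k_d t) = k_a D. Substituting D(t) from the Streeter–Phelps equation and solving for t gives
t_c = ln[(k_a/k_d)(1 − D₀(k_a−k_d)/(k_d L₀))] / (k_a−k_d).
Here k_a−k_d = 0.9670 d⁻¹ and 1 − D₀(k_a−k_d)/(k_d L₀) = 1 − 2.16×0.9670/(0.163×34.5) = 0.6286, so
t_c = ln(6.933 × 0.6286) / 0.9670 = 1.472 / 0.9670 = 1.522 d.
D_c = (k_d/k_a) L₀ e^(−k_d t_c) = (0.163/1.13) × 34.5 × e^(−0.163×1.522) = 0.1442 × 34.5 × 0.7803 = 3.883 mg/L.
Minimum DO = C_s − D_c = 9.04 − 3.883 = 5.157 mg/L.

t_c ≈ 1.52 d; D_c ≈ 3.88 mg/L; min DO ≈ 5.16 mg/L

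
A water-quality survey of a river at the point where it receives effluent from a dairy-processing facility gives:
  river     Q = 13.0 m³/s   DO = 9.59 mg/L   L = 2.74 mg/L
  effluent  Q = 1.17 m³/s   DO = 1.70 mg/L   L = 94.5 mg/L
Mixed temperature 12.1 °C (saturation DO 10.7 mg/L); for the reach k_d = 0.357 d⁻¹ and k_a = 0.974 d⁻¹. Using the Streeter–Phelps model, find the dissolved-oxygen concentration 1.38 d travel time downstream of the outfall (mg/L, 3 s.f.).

DO ≈ 8.15 mg/L

Mixed DO = (13.0×9.59 + 1.17×1.70)/(13.0+1.17) = 126.7/14.17 = 8.939 mg/L.
Mixed L₀ = (13.0×2.74 + 1.17×94.5)/(14.17) = 146.2/14.17 = 10.32 mg/L.
Initial deficit D₀ = C_s − DO₀ = 10.7 − 8.939 = 1.761 mg/L.
D(1.38) = [0.357×10.32/(0.974−0.357)](e^(−0.357×1.38) − e^(−0.974×1.38)) + 1.761 e^(−0.974×1.38)
= 5.969 × (0.6110 − 0.2608) + 1.761 × 0.2608 = 2.550 mg/L.
DO = 10.7 − 2.550 = 8.150 mg/L.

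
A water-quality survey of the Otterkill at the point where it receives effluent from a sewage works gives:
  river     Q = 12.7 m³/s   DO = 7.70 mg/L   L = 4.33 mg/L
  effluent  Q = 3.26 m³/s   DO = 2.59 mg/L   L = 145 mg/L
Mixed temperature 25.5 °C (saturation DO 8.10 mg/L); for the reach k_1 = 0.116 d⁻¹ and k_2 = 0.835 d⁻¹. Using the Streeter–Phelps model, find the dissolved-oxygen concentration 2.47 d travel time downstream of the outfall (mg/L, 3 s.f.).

Mixed DO = (12.7×7.70 + 3.26×2.59)/(12.7+3.26) = 106.2/15.96 = 6.656 mg/L.
Mixed L₀ = (12.7×4.33 + 3.26×145)/(15.96) = 527.7/15.96 = 33.06 mg/L.
Initial deficit D₀ = C_s − DO₀ = 8.10 − 6.656 = 1.444 mg/L.
D(2.47) = [0.116×33.06/(0.835−0.116)](e^(−0.116×2.47) − e^(−0.835×2.47)) + 1.444 e^(−0.835×2.47)
= 5.334 × (0.7509 − 0.1271) + 1.444 × 0.1271 = 3.511 mg/L.
DO = 8.10 − 3.511 = 4.589 mg/L.

DO ≈ 4.59 mg/L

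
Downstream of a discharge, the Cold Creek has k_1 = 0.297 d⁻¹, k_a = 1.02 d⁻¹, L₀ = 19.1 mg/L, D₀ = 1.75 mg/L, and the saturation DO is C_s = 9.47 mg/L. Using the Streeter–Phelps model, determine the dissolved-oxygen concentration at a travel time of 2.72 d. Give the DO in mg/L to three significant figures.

k_1 L₀/(k_a−k_1) = 0.297×19.1/(1.02−0.297) = 5.673/0.7230 = 7.846 mg/L.
e^(−k_1 t) = e^(−0.297×2.720) = 0.4458; e^(−k_a t) = e^(−1.02×2.720) = 0.06239.
D = 7.846 × (0.4458 − 0.06239) + 1.75 × 0.06239 = 3.008 + 0.1092 = 3.118 mg/L.
DO = C_s − D = 9.47 − 3.118 = 6.352 mg/L.

DO ≈ 6.35 mg/L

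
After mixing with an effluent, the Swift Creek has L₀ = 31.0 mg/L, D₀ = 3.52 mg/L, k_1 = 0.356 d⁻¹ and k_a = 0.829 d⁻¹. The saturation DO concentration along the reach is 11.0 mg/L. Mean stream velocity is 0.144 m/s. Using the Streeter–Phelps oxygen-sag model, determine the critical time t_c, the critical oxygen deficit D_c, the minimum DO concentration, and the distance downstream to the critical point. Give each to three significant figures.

t_c ≈ 1.44 d; D_c ≈ 7.97 mg/L; min DO ≈ 3.03 mg/L; x_c ≈ 17.9 km

With k_a/k_1 = 2.329 and 1 − D₀(k_a−k_1)/(k_1 L₀) = 0.8491,
t_c = ln(2.329 × 0.8491) / (0.829 − 0.356) = ln(1.977) / 0.4730 = 0.6818/0.4730 = 1.441 d.
L(t_c) = L₀ e^(−k_1 t_c) = 31.0 × 0.5986 = 18.56 mg/L, and at the critical point k_a D_c = k_1 L, so D_c = (0.356/0.829) × 18.56 = 7.969 mg/L.
Minimum DO = C_s − D_c = 11.0 − 7.969 = 3.031 mg/L.
x_c = v t_c = 0.144 m/s × 1.441 d × 86400 s/d = 17930 m ≈ 17.9 km.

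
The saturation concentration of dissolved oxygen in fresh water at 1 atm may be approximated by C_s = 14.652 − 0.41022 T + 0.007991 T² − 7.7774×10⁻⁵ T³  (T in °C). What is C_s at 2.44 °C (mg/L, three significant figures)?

C_s ≈ 13.7 mg/L

C_s = 14.652 − 0.41022×2.44 + 0.007991×2.44² − 7.7774×10⁻⁵×2.44³ = 13.70 mg/L.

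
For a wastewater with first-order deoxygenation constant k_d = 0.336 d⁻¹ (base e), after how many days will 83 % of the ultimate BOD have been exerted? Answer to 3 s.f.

t ≈ 5.27 d

y/L₀ = 1 − e^(−k_d t) = 0.83 ⇒ e^(−k_d t) = 0.170
t = −ln(0.170) / 0.336 = 1.772 / 0.336 = 5.274 d.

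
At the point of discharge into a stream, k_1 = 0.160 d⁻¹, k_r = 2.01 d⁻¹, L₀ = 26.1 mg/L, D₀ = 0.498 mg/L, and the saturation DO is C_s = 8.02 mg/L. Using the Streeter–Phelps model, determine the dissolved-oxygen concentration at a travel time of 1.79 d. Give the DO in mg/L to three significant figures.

DO ≈ 6.37 mg/L

k_1 L₀/(k_r−k_1) = 0.160×26.1/(2.01−0.160) = 4.176/1.850 = 2.257 mg/L.
e^(−k_1 t) = e^(−0.160×1.790) = 0.7510; e^(−k_r t) = e^(−2.01×1.790) = 0.02738.
D = 2.257 × (0.7510 − 0.02738) + 0.498 × 0.02738 = 1.633 + 0.01364 = 1.647 mg/L.
DO = C_s − D = 8.02 − 1.647 = 6.373 mg/L.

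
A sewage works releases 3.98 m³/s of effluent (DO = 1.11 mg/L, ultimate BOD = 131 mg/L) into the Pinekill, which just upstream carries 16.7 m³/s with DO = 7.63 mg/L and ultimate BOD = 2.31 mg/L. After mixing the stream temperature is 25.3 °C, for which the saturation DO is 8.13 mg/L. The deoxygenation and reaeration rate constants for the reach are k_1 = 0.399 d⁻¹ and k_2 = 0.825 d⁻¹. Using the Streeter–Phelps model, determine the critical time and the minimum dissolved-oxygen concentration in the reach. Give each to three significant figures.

Mixed DO = (16.7×7.63 + 3.98×1.11)/(16.7+3.98) = 131.8/20.68 = 6.375 mg/L.
Mixed L₀ = (16.7×2.31 + 3.98×131)/(20.68) = 560.0/20.68 = 27.08 mg/L.
Initial deficit D₀ = C_s − DO₀ = 8.13 − 6.375 = 1.755 mg/L.
t_c = (1/0.4260) ln[(0.825/0.399)(1 − 1.755×0.4260/(0.399×27.08))] = 2.347 × ln(1.925) = 1.537 d.
D_c = (0.399/0.825) × 27.08 × e^(−0.399×1.537) = 0.4836 × 27.08 × 0.5416 = 7.093 mg/L.
Minimum DO = 8.13 − 7.093 = 1.037 mg/L.

t_c ≈ 1.54 d; minimum DO ≈ 1.04 mg/L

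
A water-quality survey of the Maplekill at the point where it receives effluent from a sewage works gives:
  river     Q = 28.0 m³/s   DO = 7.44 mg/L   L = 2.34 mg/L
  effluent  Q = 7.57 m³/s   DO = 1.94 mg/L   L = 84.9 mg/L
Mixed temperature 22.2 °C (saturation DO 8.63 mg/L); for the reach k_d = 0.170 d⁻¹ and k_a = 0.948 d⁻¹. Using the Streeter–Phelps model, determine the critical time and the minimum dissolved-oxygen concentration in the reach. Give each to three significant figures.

t_c ≈ 1.20 d; minimum DO ≈ 5.72 mg/L

Mixed DO = (28.0×7.44 + 7.57×1.94)/(28.0+7.57) = 223.0/35.57 = 6.269 mg/L.
Mixed L₀ = (28.0×2.34 + 7.57×84.9)/(35.57) = 708.2/35.57 = 19.91 mg/L.
Initial deficit D₀ = C_s − DO₀ = 8.63 − 6.269 = 2.361 mg/L.
t_c = (1/0.7780) ln[(0.948/0.170)(1 − 2.361×0.7780/(0.170×19.91))] = 1.285 × ln(2.551) = 1.204 d.
D_c = (0.170/0.948) × 19.91 × e^(−0.170×1.204) = 0.1793 × 19.91 × 0.8150 = 2.910 mg/L.
Minimum DO = 8.63 − 2.910 = 5.720 mg/L.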